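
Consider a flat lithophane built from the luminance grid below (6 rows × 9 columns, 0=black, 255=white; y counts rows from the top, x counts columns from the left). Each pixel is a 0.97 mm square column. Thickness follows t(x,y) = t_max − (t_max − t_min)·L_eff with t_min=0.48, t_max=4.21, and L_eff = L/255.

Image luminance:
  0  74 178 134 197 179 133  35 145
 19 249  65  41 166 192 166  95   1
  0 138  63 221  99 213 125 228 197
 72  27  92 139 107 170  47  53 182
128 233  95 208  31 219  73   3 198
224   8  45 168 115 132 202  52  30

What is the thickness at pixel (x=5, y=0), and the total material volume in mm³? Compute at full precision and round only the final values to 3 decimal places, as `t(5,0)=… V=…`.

span = t_max - t_min = 4.21 - 0.48 = 3.730
L(5,0) = 179, L_eff = 179/255 = 0.701961
t(5,0) = 4.21 - 3.730·0.701961 = 1.592
Σt over all 6·9 pixels = 851933/6375 ≈ 133.6365490
V = pitch²·Σt = 0.97²·851933/6375 = 125.739

t(5,0)=1.592 V=125.739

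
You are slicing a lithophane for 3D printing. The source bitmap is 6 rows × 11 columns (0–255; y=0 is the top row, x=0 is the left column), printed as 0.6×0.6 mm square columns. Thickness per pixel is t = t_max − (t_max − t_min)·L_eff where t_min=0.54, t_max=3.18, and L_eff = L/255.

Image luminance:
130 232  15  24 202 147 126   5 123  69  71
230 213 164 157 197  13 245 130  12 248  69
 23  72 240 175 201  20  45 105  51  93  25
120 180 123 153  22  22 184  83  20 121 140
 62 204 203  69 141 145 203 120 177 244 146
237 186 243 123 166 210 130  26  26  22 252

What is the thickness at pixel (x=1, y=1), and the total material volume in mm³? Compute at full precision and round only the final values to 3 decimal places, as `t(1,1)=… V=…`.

t(1,1)=0.975 V=44.343

span = t_max - t_min = 3.18 - 0.54 = 2.640
L(1,1) = 213, L_eff = 213/255 = 0.835294
t(1,1) = 3.18 - 2.640·0.835294 = 0.975
Σt over all 6·11 pixels = 52349/425 ≈ 123.1741176
V = pitch²·Σt = 0.6²·52349/425 = 44.343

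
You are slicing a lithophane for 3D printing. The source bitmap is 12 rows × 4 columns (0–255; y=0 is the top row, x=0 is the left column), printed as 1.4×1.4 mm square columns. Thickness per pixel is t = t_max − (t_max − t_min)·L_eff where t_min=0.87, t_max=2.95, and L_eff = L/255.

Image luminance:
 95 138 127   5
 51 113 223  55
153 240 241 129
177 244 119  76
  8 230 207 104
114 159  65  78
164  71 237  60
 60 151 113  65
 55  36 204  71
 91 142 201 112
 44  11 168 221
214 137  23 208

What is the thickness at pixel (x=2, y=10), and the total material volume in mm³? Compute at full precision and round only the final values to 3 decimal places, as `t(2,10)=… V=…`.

span = t_max - t_min = 2.95 - 0.87 = 2.080
L(2,10) = 168, L_eff = 168/255 = 0.658824
t(2,10) = 2.95 - 2.080·0.658824 = 1.580
Σt over all 12·4 pixels = 118036/1275 ≈ 92.5772549
V = pitch²·Σt = 1.4²·118036/1275 = 181.451

t(2,10)=1.580 V=181.451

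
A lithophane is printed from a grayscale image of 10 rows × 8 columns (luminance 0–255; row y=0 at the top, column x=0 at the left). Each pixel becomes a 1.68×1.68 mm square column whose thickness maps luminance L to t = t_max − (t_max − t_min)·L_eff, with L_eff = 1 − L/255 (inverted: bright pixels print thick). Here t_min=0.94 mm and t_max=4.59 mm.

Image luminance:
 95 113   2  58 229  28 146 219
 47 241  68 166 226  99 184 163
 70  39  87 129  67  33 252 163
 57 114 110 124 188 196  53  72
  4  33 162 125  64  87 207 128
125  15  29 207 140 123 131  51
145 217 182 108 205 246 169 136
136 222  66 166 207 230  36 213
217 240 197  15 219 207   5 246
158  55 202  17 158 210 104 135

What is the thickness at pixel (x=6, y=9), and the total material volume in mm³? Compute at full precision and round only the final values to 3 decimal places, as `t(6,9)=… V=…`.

span = t_max - t_min = 4.59 - 0.94 = 3.650
L(6,9) = 104, L_eff = 1 - 104/255 = 0.592157 (inverted)
t(6,9) = 4.59 - 3.650·0.592157 = 2.429
Σt over all 10·8 pixels = 576397/2550 ≈ 226.0380392
V = pitch²·Σt = 1.68²·576397/2550 = 637.970

t(6,9)=2.429 V=637.970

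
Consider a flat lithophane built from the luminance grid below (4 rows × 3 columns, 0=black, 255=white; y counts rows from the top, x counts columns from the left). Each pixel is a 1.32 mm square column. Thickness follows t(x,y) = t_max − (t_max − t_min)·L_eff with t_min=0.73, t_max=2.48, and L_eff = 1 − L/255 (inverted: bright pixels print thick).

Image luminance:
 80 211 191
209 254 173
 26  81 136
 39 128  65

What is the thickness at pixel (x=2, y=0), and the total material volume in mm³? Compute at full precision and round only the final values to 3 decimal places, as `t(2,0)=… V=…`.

span = t_max - t_min = 2.48 - 0.73 = 1.750
L(2,0) = 191, L_eff = 1 - 191/255 = 0.250980 (inverted)
t(2,0) = 2.48 - 1.750·0.250980 = 2.041
Σt over all 4·3 pixels = 33477/1700 ≈ 19.6923529
V = pitch²·Σt = 1.32²·33477/1700 = 34.312

t(2,0)=2.041 V=34.312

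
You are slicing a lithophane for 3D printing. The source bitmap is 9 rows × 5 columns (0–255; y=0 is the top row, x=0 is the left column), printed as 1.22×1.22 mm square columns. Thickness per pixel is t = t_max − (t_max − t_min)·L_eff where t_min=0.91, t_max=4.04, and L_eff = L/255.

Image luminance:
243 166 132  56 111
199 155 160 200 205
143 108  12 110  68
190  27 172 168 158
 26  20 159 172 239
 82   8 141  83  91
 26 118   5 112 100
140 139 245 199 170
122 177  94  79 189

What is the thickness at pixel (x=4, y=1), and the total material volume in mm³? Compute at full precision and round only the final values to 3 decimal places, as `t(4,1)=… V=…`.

t(4,1)=1.524 V=166.109

span = t_max - t_min = 4.04 - 0.91 = 3.130
L(4,1) = 205, L_eff = 205/255 = 0.803922
t(4,1) = 4.04 - 3.130·0.803922 = 1.524
Σt over all 9·5 pixels = 2845853/25500 ≈ 111.6020784
V = pitch²·Σt = 1.22²·2845853/25500 = 166.109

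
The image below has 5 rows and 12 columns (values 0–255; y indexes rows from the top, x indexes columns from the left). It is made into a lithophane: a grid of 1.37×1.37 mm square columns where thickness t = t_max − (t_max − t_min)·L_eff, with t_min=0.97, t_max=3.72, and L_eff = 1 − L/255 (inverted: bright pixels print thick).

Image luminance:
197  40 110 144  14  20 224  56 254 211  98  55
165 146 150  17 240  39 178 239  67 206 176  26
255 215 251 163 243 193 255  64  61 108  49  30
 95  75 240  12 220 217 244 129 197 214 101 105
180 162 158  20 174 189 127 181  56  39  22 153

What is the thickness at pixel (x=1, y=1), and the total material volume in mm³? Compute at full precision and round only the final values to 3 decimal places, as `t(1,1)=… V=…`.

t(1,1)=2.545 V=276.609

span = t_max - t_min = 3.72 - 0.97 = 2.750
L(1,1) = 146, L_eff = 1 - 146/255 = 0.427451 (inverted)
t(1,1) = 3.72 - 2.750·0.427451 = 2.545
Σt over all 5·12 pixels = 150323/1020 ≈ 147.3754902
V = pitch²·Σt = 1.37²·150323/1020 = 276.609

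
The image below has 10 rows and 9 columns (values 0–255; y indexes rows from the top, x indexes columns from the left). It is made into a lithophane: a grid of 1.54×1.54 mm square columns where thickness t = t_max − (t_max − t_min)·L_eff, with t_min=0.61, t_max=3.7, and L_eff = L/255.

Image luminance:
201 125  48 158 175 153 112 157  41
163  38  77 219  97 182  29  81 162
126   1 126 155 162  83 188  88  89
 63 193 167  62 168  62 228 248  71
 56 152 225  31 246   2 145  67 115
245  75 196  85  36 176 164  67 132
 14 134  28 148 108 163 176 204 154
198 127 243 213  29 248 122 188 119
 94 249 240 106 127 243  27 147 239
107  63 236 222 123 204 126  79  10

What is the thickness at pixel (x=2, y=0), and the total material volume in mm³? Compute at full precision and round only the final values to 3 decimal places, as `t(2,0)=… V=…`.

span = t_max - t_min = 3.7 - 0.61 = 3.090
L(2,0) = 48, L_eff = 48/255 = 0.188235
t(2,0) = 3.7 - 3.090·0.188235 = 3.118
Σt over all 10·9 pixels = 1597487/8500 ≈ 187.9396471
V = pitch²·Σt = 1.54²·1597487/8500 = 445.718

t(2,0)=3.118 V=445.718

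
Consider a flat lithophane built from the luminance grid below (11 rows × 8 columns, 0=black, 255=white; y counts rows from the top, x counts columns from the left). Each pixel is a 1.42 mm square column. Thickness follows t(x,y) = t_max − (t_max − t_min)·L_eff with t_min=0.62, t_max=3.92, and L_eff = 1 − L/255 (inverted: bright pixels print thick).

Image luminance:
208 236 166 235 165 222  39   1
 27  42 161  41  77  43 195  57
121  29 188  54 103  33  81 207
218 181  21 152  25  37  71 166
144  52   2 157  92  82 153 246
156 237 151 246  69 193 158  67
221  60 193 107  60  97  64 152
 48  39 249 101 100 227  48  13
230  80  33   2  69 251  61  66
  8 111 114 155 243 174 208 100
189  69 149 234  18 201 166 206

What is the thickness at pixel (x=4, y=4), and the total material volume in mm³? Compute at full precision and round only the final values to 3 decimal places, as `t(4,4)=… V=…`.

t(4,4)=1.811 V=389.827

span = t_max - t_min = 3.92 - 0.62 = 3.300
L(4,4) = 92, L_eff = 1 - 92/255 = 0.639216 (inverted)
t(4,4) = 3.92 - 3.300·0.639216 = 1.811
Σt over all 11·8 pixels = 164329/850 ≈ 193.3282353
V = pitch²·Σt = 1.42²·164329/850 = 389.827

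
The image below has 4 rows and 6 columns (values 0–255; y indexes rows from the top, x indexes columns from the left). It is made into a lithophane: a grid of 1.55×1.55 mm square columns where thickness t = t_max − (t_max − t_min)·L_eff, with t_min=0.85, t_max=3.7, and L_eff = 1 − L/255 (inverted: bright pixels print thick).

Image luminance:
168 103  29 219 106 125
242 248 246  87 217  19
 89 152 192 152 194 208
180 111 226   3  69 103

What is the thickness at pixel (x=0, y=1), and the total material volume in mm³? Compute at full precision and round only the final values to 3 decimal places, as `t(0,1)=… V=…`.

span = t_max - t_min = 3.7 - 0.85 = 2.850
L(0,1) = 242, L_eff = 1 - 242/255 = 0.050980 (inverted)
t(0,1) = 3.7 - 2.850·0.050980 = 3.555
Σt over all 4·6 pixels = 25238/425 ≈ 59.3835294
V = pitch²·Σt = 1.55²·25238/425 = 142.669

t(0,1)=3.555 V=142.669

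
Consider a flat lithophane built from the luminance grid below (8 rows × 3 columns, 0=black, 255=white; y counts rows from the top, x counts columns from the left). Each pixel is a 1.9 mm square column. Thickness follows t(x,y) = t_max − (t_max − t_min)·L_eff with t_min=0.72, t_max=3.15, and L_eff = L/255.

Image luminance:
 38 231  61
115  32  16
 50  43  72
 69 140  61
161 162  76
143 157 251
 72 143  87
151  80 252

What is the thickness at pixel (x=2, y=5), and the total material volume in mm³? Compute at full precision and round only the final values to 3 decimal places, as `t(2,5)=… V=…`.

t(2,5)=0.758 V=181.306

span = t_max - t_min = 3.15 - 0.72 = 2.430
L(2,5) = 251, L_eff = 251/255 = 0.984314
t(2,5) = 3.15 - 2.430·0.984314 = 0.758
Σt over all 8·3 pixels = 426897/8500 ≈ 50.2231765
V = pitch²·Σt = 1.9²·426897/8500 = 181.306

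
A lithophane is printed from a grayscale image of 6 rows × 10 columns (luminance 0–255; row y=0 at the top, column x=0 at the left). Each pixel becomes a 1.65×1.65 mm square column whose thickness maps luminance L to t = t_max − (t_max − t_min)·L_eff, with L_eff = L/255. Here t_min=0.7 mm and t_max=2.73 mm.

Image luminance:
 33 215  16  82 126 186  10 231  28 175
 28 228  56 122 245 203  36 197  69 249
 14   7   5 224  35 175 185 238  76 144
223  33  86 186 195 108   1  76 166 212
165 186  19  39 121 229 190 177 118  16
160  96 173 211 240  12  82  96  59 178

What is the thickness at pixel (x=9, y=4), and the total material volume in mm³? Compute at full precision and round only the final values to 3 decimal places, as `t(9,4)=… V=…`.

span = t_max - t_min = 2.73 - 0.7 = 2.030
L(9,4) = 16, L_eff = 16/255 = 0.062745
t(9,4) = 2.73 - 2.030·0.062745 = 2.603
Σt over all 6·10 pixels = 885409/8500 ≈ 104.1657647
V = pitch²·Σt = 1.65²·885409/8500 = 283.591

t(9,4)=2.603 V=283.591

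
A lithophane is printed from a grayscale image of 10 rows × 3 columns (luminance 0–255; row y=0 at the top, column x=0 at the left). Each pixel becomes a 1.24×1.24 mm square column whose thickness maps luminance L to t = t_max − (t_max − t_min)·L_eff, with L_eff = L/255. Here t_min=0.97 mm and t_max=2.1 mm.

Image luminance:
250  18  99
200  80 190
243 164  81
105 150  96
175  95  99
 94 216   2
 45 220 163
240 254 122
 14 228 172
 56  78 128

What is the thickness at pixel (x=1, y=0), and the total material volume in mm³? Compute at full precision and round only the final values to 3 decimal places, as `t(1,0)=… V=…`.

span = t_max - t_min = 2.1 - 0.97 = 1.130
L(1,0) = 18, L_eff = 18/255 = 0.070588
t(1,0) = 2.1 - 1.130·0.070588 = 2.020
Σt over all 10·3 pixels = 381933/8500 ≈ 44.9332941
V = pitch²·Σt = 1.24²·381933/8500 = 69.089

t(1,0)=2.020 V=69.089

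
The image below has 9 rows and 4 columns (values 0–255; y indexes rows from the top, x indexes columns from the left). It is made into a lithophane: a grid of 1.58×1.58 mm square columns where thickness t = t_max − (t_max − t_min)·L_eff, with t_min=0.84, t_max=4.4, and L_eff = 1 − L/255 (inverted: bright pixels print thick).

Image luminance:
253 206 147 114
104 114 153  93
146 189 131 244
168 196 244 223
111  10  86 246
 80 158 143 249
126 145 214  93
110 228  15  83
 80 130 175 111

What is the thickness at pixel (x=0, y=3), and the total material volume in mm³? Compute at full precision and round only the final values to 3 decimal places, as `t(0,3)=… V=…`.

span = t_max - t_min = 4.4 - 0.84 = 3.560
L(0,3) = 168, L_eff = 1 - 168/255 = 0.341176 (inverted)
t(0,3) = 4.4 - 3.560·0.341176 = 3.185
Σt over all 9·4 pixels = 666082/6375 ≈ 104.4834510
V = pitch²·Σt = 1.58²·666082/6375 = 260.832

t(0,3)=3.185 V=260.832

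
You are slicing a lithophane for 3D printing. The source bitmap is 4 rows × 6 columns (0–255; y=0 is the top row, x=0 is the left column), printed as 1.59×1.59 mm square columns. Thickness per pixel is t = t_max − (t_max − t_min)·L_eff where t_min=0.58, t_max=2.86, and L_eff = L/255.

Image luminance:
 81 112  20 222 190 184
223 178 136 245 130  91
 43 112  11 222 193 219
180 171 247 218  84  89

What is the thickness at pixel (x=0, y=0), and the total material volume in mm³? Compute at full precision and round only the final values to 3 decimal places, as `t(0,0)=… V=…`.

t(0,0)=2.136 V=92.131

span = t_max - t_min = 2.86 - 0.58 = 2.280
L(0,0) = 81, L_eff = 81/255 = 0.317647
t(0,0) = 2.86 - 2.280·0.317647 = 2.136
Σt over all 4·6 pixels = 77441/2125 ≈ 36.4428235
V = pitch²·Σt = 1.59²·77441/2125 = 92.131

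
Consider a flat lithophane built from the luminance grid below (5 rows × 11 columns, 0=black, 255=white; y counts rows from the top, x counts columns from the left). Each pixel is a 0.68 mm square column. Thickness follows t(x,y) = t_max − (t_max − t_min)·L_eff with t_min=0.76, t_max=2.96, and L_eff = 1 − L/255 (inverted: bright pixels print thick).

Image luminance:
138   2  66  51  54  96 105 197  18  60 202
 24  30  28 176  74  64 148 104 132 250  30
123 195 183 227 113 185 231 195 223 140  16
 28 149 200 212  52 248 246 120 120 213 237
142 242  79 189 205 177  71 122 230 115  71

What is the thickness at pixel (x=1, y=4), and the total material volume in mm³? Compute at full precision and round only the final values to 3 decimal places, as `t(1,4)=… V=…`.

t(1,4)=2.848 V=48.642

span = t_max - t_min = 2.96 - 0.76 = 2.200
L(1,4) = 242, L_eff = 1 - 242/255 = 0.050980 (inverted)
t(1,4) = 2.96 - 2.200·0.050980 = 2.848
Σt over all 5·11 pixels = 134123/1275 ≈ 105.1945098
V = pitch²·Σt = 0.68²·134123/1275 = 48.642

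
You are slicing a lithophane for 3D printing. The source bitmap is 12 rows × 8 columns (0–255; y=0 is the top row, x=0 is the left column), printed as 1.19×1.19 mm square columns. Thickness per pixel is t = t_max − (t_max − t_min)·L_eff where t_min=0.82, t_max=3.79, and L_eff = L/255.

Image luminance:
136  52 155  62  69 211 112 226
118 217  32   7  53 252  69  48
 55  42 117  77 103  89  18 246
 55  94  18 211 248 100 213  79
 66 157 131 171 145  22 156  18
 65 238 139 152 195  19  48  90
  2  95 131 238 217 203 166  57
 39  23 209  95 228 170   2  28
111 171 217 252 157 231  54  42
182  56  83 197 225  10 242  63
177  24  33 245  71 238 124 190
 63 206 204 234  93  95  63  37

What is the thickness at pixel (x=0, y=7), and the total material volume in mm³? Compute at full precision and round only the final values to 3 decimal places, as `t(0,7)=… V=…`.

t(0,7)=3.336 V=322.442

span = t_max - t_min = 3.79 - 0.82 = 2.970
L(0,7) = 39, L_eff = 39/255 = 0.152941
t(0,7) = 3.79 - 2.970·0.152941 = 3.336
Σt over all 12·8 pixels = 1935429/8500 ≈ 227.6975294
V = pitch²·Σt = 1.19²·1935429/8500 = 322.442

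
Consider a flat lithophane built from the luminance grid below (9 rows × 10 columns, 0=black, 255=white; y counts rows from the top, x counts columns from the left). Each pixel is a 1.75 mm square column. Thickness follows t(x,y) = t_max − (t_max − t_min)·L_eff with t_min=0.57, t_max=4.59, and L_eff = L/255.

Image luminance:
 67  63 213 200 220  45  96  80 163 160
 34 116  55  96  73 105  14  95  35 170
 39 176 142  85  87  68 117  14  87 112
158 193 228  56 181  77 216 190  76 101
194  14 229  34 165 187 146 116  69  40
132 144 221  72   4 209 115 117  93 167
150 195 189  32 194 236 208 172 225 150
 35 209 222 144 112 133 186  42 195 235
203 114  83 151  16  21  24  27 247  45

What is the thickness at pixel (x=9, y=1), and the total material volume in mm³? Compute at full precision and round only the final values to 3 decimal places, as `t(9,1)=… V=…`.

t(9,1)=1.910 V=726.031

span = t_max - t_min = 4.59 - 0.57 = 4.020
L(9,1) = 170, L_eff = 170/255 = 0.666667
t(9,1) = 4.59 - 4.020·0.666667 = 1.910
Σt over all 9·10 pixels = 1007553/4250 ≈ 237.0712941
V = pitch²·Σt = 1.75²·1007553/4250 = 726.031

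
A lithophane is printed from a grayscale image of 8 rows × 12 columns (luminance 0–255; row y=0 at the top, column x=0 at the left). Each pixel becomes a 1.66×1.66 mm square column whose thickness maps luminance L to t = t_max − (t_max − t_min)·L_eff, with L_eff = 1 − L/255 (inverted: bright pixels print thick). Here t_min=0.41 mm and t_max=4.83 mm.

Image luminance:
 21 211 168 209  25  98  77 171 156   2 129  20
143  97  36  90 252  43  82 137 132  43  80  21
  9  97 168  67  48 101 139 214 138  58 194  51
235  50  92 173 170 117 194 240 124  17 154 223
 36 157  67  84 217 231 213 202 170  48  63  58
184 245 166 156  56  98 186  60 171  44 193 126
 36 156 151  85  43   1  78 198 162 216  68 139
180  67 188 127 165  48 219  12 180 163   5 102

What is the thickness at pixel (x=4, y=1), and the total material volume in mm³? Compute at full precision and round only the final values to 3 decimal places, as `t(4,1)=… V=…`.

t(4,1)=4.778 V=659.463

span = t_max - t_min = 4.83 - 0.41 = 4.420
L(4,1) = 252, L_eff = 1 - 252/255 = 0.011765 (inverted)
t(4,1) = 4.83 - 4.420·0.011765 = 4.778
Σt over all 8·12 pixels = 89744/375 ≈ 239.3173333
V = pitch²·Σt = 1.66²·89744/375 = 659.463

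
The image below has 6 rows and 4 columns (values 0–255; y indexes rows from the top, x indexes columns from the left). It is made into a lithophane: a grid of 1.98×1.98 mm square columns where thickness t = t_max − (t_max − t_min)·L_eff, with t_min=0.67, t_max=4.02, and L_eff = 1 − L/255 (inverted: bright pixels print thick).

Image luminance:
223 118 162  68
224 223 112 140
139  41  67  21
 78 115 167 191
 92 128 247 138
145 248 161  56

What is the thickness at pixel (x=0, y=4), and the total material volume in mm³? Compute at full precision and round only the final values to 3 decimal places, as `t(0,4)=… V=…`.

t(0,4)=1.879 V=233.207

span = t_max - t_min = 4.02 - 0.67 = 3.350
L(0,4) = 92, L_eff = 1 - 92/255 = 0.639216 (inverted)
t(0,4) = 4.02 - 3.350·0.639216 = 1.879
Σt over all 6·4 pixels = 75844/1275 ≈ 59.4854902
V = pitch²·Σt = 1.98²·75844/1275 = 233.207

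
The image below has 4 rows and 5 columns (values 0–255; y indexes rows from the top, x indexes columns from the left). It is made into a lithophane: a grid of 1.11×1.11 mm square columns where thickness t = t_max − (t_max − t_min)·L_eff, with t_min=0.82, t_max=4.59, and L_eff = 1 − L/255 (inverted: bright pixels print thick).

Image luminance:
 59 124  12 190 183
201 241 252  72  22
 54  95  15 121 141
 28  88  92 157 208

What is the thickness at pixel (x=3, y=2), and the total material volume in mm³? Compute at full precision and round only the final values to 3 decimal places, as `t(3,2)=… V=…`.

span = t_max - t_min = 4.59 - 0.82 = 3.770
L(3,2) = 121, L_eff = 1 - 121/255 = 0.525490 (inverted)
t(3,2) = 4.59 - 3.770·0.525490 = 2.609
Σt over all 4·5 pixels = 87069/1700 ≈ 51.2170588
V = pitch²·Σt = 1.11²·87069/1700 = 63.105

t(3,2)=2.609 V=63.105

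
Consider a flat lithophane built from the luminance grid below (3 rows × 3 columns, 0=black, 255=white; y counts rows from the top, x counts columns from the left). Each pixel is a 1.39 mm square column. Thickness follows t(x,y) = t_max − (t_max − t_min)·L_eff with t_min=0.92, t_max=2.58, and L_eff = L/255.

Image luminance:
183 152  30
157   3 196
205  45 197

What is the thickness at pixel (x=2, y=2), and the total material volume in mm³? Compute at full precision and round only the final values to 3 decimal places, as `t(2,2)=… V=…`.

span = t_max - t_min = 2.58 - 0.92 = 1.660
L(2,2) = 197, L_eff = 197/255 = 0.772549
t(2,2) = 2.58 - 1.660·0.772549 = 1.298
Σt over all 3·3 pixels = 199111/12750 ≈ 15.6165490
V = pitch²·Σt = 1.39²·199111/12750 = 30.173

t(2,2)=1.298 V=30.173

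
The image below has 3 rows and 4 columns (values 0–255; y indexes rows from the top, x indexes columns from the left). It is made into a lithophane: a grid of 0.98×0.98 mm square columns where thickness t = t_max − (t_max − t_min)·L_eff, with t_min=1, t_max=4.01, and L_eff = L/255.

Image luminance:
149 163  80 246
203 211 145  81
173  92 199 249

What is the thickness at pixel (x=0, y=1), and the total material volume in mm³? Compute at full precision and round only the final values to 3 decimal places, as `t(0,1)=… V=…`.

t(0,1)=1.614 V=23.644

span = t_max - t_min = 4.01 - 1 = 3.010
L(0,1) = 203, L_eff = 203/255 = 0.796078
t(0,1) = 4.01 - 3.010·0.796078 = 1.614
Σt over all 3·4 pixels = 627769/25500 ≈ 24.6183922
V = pitch²·Σt = 0.98²·627769/25500 = 23.644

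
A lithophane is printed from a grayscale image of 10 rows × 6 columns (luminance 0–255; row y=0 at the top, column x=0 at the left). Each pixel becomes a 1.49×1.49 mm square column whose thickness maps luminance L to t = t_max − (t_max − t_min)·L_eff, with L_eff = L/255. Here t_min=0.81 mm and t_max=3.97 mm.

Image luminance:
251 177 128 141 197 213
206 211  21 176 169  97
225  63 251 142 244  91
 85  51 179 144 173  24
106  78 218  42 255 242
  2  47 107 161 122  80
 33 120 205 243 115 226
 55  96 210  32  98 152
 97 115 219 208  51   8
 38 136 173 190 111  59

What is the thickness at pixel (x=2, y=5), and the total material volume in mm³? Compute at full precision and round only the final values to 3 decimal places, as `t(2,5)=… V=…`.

span = t_max - t_min = 3.97 - 0.81 = 3.160
L(2,5) = 107, L_eff = 107/255 = 0.419608
t(2,5) = 3.97 - 3.160·0.419608 = 2.644
Σt over all 10·6 pixels = 137.712
V = pitch²·Σt = 1.49²·137.712 = 305.734

t(2,5)=2.644 V=305.734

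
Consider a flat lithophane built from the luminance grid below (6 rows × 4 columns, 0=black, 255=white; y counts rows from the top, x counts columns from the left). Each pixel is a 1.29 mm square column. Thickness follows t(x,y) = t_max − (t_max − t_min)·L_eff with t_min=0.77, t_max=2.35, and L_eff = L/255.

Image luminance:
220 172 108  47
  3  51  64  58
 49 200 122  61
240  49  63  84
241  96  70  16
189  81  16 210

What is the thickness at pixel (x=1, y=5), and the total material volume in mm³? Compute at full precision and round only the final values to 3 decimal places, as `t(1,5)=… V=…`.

span = t_max - t_min = 2.35 - 0.77 = 1.580
L(1,5) = 81, L_eff = 81/255 = 0.317647
t(1,5) = 2.35 - 1.580·0.317647 = 1.848
Σt over all 6·4 pixels = 52081/1275 ≈ 40.8478431
V = pitch²·Σt = 1.29²·52081/1275 = 67.975

t(1,5)=1.848 V=67.975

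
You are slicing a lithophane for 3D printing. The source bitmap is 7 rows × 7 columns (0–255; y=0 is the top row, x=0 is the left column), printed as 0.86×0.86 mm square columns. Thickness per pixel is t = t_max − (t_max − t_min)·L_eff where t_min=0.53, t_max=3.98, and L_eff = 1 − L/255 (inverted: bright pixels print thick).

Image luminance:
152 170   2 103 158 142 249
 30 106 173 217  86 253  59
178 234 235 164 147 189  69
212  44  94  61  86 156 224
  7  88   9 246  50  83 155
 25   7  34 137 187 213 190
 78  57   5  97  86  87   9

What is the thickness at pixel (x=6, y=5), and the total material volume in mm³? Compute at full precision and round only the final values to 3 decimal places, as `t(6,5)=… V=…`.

t(6,5)=3.101 V=77.675

span = t_max - t_min = 3.98 - 0.53 = 3.450
L(6,5) = 190, L_eff = 1 - 190/255 = 0.254902 (inverted)
t(6,5) = 3.98 - 3.450·0.254902 = 3.101
Σt over all 7·7 pixels = 89269/850 ≈ 105.0223529
V = pitch²·Σt = 0.86²·89269/850 = 77.675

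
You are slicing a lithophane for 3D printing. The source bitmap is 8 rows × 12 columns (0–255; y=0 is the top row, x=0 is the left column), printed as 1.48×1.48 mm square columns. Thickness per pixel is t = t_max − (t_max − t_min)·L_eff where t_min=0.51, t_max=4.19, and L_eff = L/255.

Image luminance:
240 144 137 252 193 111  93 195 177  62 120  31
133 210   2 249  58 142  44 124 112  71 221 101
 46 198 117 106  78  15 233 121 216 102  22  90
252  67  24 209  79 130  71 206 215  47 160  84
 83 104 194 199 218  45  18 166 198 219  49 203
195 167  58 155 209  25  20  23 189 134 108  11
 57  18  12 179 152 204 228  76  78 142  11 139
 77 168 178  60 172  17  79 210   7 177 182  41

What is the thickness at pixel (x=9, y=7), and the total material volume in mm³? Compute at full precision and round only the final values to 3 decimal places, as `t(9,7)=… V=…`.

t(9,7)=1.636 V=509.201

span = t_max - t_min = 4.19 - 0.51 = 3.680
L(9,7) = 177, L_eff = 177/255 = 0.694118
t(9,7) = 4.19 - 3.680·0.694118 = 1.636
Σt over all 8·12 pixels = 87176/375 ≈ 232.4693333
V = pitch²·Σt = 1.48²·87176/375 = 509.201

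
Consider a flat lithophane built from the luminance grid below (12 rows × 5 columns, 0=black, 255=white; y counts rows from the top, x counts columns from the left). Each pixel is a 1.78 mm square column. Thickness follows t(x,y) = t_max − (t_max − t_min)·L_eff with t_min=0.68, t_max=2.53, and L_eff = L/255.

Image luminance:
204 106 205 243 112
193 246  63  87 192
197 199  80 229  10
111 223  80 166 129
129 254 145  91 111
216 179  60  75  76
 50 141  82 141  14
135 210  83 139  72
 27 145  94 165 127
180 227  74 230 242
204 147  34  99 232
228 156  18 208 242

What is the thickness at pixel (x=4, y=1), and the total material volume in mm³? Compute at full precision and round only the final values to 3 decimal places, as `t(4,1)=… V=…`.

span = t_max - t_min = 2.53 - 0.68 = 1.850
L(4,1) = 192, L_eff = 192/255 = 0.752941
t(4,1) = 2.53 - 1.850·0.752941 = 1.137
Σt over all 12·5 pixels = 457571/5100 ≈ 89.7198039
V = pitch²·Σt = 1.78²·457571/5100 = 284.268

t(4,1)=1.137 V=284.268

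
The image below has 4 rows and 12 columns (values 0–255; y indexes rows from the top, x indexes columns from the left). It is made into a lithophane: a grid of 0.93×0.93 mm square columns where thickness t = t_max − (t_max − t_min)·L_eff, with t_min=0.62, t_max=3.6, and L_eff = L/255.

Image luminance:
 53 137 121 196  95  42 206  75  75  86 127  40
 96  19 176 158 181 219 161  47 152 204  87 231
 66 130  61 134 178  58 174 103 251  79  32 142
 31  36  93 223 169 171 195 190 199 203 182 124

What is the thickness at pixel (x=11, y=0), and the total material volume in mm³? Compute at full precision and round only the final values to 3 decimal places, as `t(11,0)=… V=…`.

span = t_max - t_min = 3.6 - 0.62 = 2.980
L(11,0) = 40, L_eff = 40/255 = 0.156863
t(11,0) = 3.6 - 2.980·0.156863 = 3.133
Σt over all 4·12 pixels = 639104/6375 ≈ 100.2516078
V = pitch²·Σt = 0.93²·639104/6375 = 86.708

t(11,0)=3.133 V=86.708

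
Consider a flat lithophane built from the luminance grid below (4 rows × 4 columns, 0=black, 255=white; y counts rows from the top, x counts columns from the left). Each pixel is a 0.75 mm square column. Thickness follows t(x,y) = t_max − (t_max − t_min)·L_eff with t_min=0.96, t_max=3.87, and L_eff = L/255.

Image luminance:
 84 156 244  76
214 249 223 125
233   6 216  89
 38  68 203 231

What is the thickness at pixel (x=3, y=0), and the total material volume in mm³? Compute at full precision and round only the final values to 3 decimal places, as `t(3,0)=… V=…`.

t(3,0)=3.003 V=19.071

span = t_max - t_min = 3.87 - 0.96 = 2.910
L(3,0) = 76, L_eff = 76/255 = 0.298039
t(3,0) = 3.87 - 2.910·0.298039 = 3.003
Σt over all 4·4 pixels = 57637/1700 ≈ 33.9041176
V = pitch²·Σt = 0.75²·57637/1700 = 19.071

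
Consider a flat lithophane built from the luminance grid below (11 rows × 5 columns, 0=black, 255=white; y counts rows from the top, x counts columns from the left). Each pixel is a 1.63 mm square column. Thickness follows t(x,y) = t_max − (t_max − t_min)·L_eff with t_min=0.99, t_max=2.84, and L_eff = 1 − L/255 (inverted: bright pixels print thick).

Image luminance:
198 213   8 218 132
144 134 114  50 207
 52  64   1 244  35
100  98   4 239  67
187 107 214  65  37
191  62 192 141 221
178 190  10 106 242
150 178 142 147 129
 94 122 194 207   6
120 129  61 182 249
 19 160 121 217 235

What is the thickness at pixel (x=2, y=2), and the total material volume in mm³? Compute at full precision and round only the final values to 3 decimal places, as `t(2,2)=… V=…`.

span = t_max - t_min = 2.84 - 0.99 = 1.850
L(2,2) = 1, L_eff = 1 - 1/255 = 0.996078 (inverted)
t(2,2) = 2.84 - 1.850·0.996078 = 0.997
Σt over all 11·5 pixels = 16141/150 ≈ 107.6066667
V = pitch²·Σt = 1.63²·16141/150 = 285.900

t(2,2)=0.997 V=285.900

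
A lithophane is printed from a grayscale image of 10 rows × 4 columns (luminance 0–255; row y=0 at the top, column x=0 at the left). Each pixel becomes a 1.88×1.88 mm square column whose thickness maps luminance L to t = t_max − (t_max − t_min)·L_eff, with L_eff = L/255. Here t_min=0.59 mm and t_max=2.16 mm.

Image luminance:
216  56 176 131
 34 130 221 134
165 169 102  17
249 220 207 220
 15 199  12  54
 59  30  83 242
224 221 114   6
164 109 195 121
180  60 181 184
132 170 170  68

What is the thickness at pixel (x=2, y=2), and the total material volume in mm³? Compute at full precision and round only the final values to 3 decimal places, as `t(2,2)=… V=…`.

span = t_max - t_min = 2.16 - 0.59 = 1.570
L(2,2) = 102, L_eff = 102/255 = 0.400000
t(2,2) = 2.16 - 1.570·0.400000 = 1.532
Σt over all 10·4 pixels = 3968/75 ≈ 52.9066667
V = pitch²·Σt = 1.88²·3968/75 = 186.993

t(2,2)=1.532 V=186.993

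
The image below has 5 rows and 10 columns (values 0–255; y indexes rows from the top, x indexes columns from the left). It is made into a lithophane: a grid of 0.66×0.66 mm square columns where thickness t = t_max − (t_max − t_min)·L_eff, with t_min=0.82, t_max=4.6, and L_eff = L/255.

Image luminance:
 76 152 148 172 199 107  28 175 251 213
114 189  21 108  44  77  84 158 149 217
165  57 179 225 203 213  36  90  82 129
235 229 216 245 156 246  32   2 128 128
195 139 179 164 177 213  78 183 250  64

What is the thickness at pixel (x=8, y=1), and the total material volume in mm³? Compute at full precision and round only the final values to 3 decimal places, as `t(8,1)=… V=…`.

t(8,1)=2.391 V=52.922

span = t_max - t_min = 4.6 - 0.82 = 3.780
L(8,1) = 149, L_eff = 149/255 = 0.584314
t(8,1) = 4.6 - 3.780·0.584314 = 2.391
Σt over all 5·10 pixels = 51634/425 ≈ 121.4917647
V = pitch²·Σt = 0.66²·51634/425 = 52.922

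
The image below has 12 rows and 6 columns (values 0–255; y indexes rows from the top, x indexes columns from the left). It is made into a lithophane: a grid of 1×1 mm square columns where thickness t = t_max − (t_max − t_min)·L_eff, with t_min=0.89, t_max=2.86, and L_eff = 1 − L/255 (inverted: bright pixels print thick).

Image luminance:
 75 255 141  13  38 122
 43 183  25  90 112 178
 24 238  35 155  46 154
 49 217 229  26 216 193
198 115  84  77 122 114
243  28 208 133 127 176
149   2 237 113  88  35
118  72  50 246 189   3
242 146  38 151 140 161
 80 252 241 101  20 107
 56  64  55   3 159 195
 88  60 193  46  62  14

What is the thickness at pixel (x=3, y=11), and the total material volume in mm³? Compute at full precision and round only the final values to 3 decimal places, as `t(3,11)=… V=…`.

span = t_max - t_min = 2.86 - 0.89 = 1.970
L(3,11) = 46, L_eff = 1 - 46/255 = 0.819608 (inverted)
t(3,11) = 2.86 - 1.970·0.819608 = 1.245
Σt over all 12·6 pixels = 1650133/12750 ≈ 129.4221961
V = pitch²·Σt = 1²·1650133/12750 = 129.422

t(3,11)=1.245 V=129.422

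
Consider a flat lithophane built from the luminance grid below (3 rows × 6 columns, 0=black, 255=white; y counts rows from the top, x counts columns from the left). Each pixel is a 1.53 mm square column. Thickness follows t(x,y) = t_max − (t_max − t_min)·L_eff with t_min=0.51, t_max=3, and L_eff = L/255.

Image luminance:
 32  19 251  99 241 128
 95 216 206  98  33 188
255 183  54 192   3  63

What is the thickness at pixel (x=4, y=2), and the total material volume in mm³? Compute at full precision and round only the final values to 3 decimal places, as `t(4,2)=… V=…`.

span = t_max - t_min = 3 - 0.51 = 2.490
L(4,2) = 3, L_eff = 3/255 = 0.011765
t(4,2) = 3 - 2.490·0.011765 = 2.971
Σt over all 3·6 pixels = 65863/2125 ≈ 30.9943529
V = pitch²·Σt = 1.53²·65863/2125 = 72.555

t(4,2)=2.971 V=72.555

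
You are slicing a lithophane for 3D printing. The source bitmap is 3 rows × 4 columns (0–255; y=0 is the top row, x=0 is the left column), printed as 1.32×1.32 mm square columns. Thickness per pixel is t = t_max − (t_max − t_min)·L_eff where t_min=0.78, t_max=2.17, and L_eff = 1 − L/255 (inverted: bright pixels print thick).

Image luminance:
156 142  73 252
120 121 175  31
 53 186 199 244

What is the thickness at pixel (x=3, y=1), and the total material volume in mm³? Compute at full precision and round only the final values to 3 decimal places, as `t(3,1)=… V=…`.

span = t_max - t_min = 2.17 - 0.78 = 1.390
L(3,1) = 31, L_eff = 1 - 31/255 = 0.878431 (inverted)
t(3,1) = 2.17 - 1.390·0.878431 = 0.949
Σt over all 3·4 pixels = 40184/2125 ≈ 18.9101176
V = pitch²·Σt = 1.32²·40184/2125 = 32.949

t(3,1)=0.949 V=32.949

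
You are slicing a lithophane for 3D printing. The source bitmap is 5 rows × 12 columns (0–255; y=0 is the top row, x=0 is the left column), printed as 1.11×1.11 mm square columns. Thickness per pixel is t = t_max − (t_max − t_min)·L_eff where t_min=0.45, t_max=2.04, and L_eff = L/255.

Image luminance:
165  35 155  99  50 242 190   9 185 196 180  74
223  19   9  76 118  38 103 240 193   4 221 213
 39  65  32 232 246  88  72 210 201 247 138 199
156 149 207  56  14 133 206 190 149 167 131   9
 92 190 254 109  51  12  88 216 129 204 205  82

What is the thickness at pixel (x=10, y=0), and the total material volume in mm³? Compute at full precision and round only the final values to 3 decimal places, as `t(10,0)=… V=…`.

span = t_max - t_min = 2.04 - 0.45 = 1.590
L(10,0) = 180, L_eff = 180/255 = 0.705882
t(10,0) = 2.04 - 1.590·0.705882 = 0.918
Σt over all 5·12 pixels = 123227/1700 ≈ 72.4864706
V = pitch²·Σt = 1.11²·123227/1700 = 89.311

t(10,0)=0.918 V=89.311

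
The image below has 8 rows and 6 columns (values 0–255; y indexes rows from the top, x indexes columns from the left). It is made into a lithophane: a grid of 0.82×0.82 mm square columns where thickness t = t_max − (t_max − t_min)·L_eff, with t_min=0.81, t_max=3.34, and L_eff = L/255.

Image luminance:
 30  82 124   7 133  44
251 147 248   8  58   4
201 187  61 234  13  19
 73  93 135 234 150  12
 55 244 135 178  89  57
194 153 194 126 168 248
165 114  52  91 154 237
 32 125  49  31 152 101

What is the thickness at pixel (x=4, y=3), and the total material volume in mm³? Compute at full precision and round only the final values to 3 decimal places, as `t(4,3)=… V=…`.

t(4,3)=1.852 V=69.826

span = t_max - t_min = 3.34 - 0.81 = 2.530
L(4,3) = 150, L_eff = 150/255 = 0.588235
t(4,3) = 3.34 - 2.530·0.588235 = 1.852
Σt over all 8·6 pixels = 662021/6375 ≈ 103.8464314
V = pitch²·Σt = 0.82²·662021/6375 = 69.826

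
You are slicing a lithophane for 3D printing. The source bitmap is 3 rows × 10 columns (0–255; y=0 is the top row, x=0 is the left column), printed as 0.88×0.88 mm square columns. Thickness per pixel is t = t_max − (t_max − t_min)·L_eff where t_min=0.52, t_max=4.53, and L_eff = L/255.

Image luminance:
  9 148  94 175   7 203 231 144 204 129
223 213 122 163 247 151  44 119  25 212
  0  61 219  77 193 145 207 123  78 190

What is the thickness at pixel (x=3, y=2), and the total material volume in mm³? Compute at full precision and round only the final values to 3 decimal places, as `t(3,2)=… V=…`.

span = t_max - t_min = 4.53 - 0.52 = 4.010
L(3,2) = 77, L_eff = 77/255 = 0.301961
t(3,2) = 4.53 - 4.010·0.301961 = 3.319
Σt over all 3·10 pixels = 899447/12750 ≈ 70.5448627
V = pitch²·Σt = 0.88²·899447/12750 = 54.630

t(3,2)=3.319 V=54.630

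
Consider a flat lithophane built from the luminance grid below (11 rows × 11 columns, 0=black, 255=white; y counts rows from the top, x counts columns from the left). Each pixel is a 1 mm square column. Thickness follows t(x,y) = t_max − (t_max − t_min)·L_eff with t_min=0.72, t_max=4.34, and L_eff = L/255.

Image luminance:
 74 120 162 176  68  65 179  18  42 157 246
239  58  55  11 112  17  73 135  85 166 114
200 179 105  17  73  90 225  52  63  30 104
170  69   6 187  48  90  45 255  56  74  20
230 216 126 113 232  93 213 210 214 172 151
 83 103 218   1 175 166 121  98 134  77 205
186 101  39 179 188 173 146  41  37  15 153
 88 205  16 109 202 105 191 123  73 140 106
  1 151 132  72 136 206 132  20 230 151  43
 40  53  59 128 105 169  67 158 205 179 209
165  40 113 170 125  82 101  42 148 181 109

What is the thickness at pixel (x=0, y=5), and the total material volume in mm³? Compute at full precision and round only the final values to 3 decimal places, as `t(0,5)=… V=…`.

span = t_max - t_min = 4.34 - 0.72 = 3.620
L(0,5) = 83, L_eff = 83/255 = 0.325490
t(0,5) = 4.34 - 3.620·0.325490 = 3.162
Σt over all 11·11 pixels = 2042848/6375 ≈ 320.4467451
V = pitch²·Σt = 1²·2042848/6375 = 320.447

t(0,5)=3.162 V=320.447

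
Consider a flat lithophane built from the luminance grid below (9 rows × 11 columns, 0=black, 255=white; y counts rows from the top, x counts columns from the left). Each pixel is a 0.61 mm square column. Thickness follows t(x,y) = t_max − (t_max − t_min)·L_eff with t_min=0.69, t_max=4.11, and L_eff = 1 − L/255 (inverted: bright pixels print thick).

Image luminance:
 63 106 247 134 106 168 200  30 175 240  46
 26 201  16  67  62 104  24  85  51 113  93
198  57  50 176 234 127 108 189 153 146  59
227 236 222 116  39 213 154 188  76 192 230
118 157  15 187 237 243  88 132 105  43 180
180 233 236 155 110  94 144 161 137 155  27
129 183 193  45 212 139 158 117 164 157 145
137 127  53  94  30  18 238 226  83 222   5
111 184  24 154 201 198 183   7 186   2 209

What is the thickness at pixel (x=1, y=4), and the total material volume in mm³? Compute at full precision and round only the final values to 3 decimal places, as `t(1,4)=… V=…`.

span = t_max - t_min = 4.11 - 0.69 = 3.420
L(1,4) = 157, L_eff = 1 - 157/255 = 0.384314 (inverted)
t(1,4) = 4.11 - 3.420·0.384314 = 2.796
Σt over all 9·11 pixels = 2087487/8500 ≈ 245.5867059
V = pitch²·Σt = 0.61²·2087487/8500 = 91.383

t(1,4)=2.796 V=91.383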